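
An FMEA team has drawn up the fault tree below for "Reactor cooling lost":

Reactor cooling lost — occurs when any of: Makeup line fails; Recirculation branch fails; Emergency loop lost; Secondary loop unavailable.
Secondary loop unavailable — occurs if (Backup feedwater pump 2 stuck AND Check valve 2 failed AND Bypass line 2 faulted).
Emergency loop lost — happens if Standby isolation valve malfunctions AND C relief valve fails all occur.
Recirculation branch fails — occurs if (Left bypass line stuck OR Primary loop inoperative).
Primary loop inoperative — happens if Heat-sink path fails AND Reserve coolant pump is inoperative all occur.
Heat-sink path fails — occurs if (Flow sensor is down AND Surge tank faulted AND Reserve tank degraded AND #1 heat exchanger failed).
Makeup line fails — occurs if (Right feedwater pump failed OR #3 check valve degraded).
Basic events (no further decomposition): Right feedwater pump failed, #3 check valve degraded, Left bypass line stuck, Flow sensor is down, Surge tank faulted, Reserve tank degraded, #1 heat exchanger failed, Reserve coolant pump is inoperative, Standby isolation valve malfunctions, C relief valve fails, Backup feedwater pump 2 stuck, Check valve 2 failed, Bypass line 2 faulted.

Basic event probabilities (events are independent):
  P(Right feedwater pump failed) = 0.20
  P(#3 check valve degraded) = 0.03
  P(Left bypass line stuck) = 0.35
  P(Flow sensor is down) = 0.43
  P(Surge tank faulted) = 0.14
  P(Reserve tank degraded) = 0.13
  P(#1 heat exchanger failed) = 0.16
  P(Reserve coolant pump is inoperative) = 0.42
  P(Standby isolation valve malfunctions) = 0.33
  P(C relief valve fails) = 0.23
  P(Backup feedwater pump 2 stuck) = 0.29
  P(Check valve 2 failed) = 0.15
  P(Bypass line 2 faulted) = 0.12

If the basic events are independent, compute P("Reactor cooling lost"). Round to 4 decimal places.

0.5366

P(Makeup line fails) [OR] = 1 − (1−0.20) × (1−0.03) = 0.224000
P(Heat-sink path fails) [AND] = 0.43 × 0.14 × 0.13 × 0.16 = 0.001252
P(Primary loop inoperative) [AND] = 0.001252 × 0.42 = 0.000526
P(Recirculation branch fails) [OR] = 1 − (1−0.35) × (1−0.000526) = 0.350342
P(Emergency loop lost) [AND] = 0.33 × 0.23 = 0.075900
P(Secondary loop unavailable) [AND] = 0.29 × 0.15 × 0.12 = 0.005220
P(Reactor cooling lost) [OR] = 1 − (1−0.224000) × (1−0.350342) × (1−0.075900) × (1−0.005220) = 0.536561
Rounded to 4 decimal places: P(Reactor cooling lost) ≈ 0.5366.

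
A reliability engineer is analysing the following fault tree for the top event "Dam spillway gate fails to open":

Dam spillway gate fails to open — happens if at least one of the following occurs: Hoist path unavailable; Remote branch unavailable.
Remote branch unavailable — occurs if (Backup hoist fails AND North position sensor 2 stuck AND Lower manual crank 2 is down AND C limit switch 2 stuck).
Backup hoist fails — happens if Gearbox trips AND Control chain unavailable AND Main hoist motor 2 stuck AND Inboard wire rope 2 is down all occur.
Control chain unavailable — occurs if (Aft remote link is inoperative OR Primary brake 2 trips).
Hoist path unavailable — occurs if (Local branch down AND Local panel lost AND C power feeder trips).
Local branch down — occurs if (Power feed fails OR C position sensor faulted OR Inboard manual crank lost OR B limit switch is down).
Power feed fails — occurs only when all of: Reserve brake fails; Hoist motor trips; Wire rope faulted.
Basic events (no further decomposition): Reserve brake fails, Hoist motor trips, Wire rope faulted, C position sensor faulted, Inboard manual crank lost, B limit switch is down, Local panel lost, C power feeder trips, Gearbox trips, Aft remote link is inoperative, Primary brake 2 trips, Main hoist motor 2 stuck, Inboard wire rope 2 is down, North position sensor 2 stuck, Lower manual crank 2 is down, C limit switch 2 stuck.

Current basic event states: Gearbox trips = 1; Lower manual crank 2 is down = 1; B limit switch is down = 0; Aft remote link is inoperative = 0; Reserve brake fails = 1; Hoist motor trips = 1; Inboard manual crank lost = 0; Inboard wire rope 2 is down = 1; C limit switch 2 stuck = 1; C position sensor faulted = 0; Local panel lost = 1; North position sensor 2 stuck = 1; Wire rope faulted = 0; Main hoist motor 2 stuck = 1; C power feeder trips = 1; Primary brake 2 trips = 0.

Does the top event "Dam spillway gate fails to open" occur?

Power feed fails [AND]: Reserve brake fails=occurs, Hoist motor trips=occurs, Wire rope faulted=not → not all inputs occur → does not occur.
Local branch down [OR]: Power feed fails=not, C position sensor faulted=not, Inboard manual crank lost=not, B limit switch is down=not → no input occurs → does not occur.
Hoist path unavailable [AND]: Local branch down=not, Local panel lost=occurs, C power feeder trips=occurs → not all inputs occur → does not occur.
Control chain unavailable [OR]: Aft remote link is inoperative=not, Primary brake 2 trips=not → no input occurs → does not occur.
Backup hoist fails [AND]: Gearbox trips=occurs, Control chain unavailable=not, Main hoist motor 2 stuck=occurs, Inboard wire rope 2 is down=occurs → not all inputs occur → does not occur.
Remote branch unavailable [AND]: Backup hoist fails=not, North position sensor 2 stuck=occurs, Lower manual crank 2 is down=occurs, C limit switch 2 stuck=occurs → not all inputs occur → does not occur.
Dam spillway gate fails to open [OR]: Hoist path unavailable=not, Remote branch unavailable=not → no input occurs → does not occur.

No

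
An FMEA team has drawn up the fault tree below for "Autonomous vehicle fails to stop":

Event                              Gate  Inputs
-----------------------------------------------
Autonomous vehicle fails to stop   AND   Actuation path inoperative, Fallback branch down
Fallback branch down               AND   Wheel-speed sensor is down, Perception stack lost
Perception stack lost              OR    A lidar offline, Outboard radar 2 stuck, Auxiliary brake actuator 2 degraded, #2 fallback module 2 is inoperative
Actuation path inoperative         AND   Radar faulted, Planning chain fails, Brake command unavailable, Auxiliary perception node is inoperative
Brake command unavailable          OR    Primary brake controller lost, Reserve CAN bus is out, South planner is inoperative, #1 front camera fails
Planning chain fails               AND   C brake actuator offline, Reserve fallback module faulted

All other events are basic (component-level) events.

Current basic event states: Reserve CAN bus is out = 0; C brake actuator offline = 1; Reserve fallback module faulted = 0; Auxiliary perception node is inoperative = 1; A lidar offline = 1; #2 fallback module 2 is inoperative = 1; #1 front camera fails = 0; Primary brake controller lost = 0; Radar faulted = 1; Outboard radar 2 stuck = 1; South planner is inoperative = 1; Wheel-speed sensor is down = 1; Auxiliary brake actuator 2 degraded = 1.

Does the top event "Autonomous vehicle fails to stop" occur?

No

Planning chain fails [AND]: C brake actuator offline=occurs, Reserve fallback module faulted=not → not all inputs occur → does not occur.
Brake command unavailable [OR]: Primary brake controller lost=not, Reserve CAN bus is out=not, South planner is inoperative=occurs, #1 front camera fails=not → at least one input occurs → occurs.
Actuation path inoperative [AND]: Radar faulted=occurs, Planning chain fails=not, Brake command unavailable=occurs, Auxiliary perception node is inoperative=occurs → not all inputs occur → does not occur.
Perception stack lost [OR]: A lidar offline=occurs, Outboard radar 2 stuck=occurs, Auxiliary brake actuator 2 degraded=occurs, #2 fallback module 2 is inoperative=occurs → at least one input occurs → occurs.
Fallback branch down [AND]: Wheel-speed sensor is down=occurs, Perception stack lost=occurs → all inputs occur → occurs.
Autonomous vehicle fails to stop [AND]: Actuation path inoperative=not, Fallback branch down=occurs → not all inputs occur → does not occur.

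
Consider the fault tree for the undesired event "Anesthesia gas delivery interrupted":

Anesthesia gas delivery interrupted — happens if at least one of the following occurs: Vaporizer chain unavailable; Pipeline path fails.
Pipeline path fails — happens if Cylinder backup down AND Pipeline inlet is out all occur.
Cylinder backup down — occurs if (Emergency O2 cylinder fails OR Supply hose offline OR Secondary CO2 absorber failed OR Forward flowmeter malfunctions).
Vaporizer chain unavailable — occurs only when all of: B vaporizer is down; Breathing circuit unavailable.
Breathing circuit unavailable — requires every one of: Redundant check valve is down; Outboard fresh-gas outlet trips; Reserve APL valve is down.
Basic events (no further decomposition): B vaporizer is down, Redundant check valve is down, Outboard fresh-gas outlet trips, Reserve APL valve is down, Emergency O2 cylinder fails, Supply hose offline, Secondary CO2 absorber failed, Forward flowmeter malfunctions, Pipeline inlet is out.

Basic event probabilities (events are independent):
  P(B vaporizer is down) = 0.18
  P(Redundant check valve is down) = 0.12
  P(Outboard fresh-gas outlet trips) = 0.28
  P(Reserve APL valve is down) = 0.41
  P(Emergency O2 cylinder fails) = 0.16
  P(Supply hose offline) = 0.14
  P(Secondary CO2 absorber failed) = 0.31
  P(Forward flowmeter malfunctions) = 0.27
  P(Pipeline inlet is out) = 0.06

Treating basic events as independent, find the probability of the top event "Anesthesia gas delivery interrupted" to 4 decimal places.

P(Breathing circuit unavailable) [AND] = 0.12 × 0.28 × 0.41 = 0.013776
P(Vaporizer chain unavailable) [AND] = 0.18 × 0.013776 = 0.002480
P(Cylinder backup down) [OR] = 1 − (1−0.16) × (1−0.14) × (1−0.31) × (1−0.27) = 0.636127
P(Pipeline path fails) [AND] = 0.636127 × 0.06 = 0.038168
P(Anesthesia gas delivery interrupted) [OR] = 1 − (1−0.002480) × (1−0.038168) = 0.040553
Rounded to 4 decimal places: P(Anesthesia gas delivery interrupted) ≈ 0.0406.

0.0406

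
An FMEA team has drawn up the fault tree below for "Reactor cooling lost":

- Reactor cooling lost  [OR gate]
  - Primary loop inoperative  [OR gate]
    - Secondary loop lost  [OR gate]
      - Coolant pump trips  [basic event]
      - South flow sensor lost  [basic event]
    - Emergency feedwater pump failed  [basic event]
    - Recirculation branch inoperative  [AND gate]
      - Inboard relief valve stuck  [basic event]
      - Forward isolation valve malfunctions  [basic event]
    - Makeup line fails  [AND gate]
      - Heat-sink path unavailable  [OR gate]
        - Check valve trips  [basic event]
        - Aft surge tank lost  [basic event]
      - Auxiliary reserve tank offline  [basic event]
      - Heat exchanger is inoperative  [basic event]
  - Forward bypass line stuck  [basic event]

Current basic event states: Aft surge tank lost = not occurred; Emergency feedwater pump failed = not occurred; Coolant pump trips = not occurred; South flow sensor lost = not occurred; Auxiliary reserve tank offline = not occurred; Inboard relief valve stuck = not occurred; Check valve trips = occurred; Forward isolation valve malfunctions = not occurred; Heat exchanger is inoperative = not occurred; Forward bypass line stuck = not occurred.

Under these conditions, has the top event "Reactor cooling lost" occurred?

Secondary loop lost [OR]: Coolant pump trips=not, South flow sensor lost=not → no input occurs → does not occur.
Recirculation branch inoperative [AND]: Inboard relief valve stuck=not, Forward isolation valve malfunctions=not → not all inputs occur → does not occur.
Heat-sink path unavailable [OR]: Check valve trips=occurs, Aft surge tank lost=not → at least one input occurs → occurs.
Makeup line fails [AND]: Heat-sink path unavailable=occurs, Auxiliary reserve tank offline=not, Heat exchanger is inoperative=not → not all inputs occur → does not occur.
Primary loop inoperative [OR]: Secondary loop lost=not, Emergency feedwater pump failed=not, Recirculation branch inoperative=not, Makeup line fails=not → no input occurs → does not occur.
Reactor cooling lost [OR]: Primary loop inoperative=not, Forward bypass line stuck=not → no input occurs → does not occur.

No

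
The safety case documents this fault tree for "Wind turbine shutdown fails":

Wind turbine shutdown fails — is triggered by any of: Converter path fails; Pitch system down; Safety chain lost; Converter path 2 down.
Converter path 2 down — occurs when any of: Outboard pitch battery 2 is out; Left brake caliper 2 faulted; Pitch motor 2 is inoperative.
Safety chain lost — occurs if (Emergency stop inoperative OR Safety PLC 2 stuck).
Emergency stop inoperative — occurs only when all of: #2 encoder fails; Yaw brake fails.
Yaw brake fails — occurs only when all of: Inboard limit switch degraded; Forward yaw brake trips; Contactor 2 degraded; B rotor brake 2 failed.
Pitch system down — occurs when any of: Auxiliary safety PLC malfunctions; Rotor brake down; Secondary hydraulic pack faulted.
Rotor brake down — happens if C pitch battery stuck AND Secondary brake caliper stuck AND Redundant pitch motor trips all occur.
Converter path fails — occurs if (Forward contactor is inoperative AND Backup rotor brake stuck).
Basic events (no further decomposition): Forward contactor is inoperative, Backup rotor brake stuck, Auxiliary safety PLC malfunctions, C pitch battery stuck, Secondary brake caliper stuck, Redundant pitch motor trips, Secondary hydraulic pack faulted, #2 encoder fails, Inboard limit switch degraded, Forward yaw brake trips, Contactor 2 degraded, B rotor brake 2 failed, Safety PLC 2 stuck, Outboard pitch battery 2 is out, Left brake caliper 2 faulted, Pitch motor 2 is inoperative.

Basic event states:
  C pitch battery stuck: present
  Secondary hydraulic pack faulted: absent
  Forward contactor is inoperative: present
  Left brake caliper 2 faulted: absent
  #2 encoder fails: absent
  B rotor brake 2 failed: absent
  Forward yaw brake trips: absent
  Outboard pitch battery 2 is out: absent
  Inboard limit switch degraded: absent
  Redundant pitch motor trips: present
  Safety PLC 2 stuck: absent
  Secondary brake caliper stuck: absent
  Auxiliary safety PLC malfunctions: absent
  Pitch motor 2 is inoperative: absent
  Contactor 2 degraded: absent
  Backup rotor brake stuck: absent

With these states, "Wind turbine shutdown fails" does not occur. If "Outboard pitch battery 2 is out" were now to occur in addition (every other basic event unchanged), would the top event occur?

Yes

Counterfactual: set "Outboard pitch battery 2 is out" to occurred.
Converter path fails [AND]: Forward contactor is inoperative=occurs, Backup rotor brake stuck=not → not all inputs occur → does not occur.
Rotor brake down [AND]: C pitch battery stuck=occurs, Secondary brake caliper stuck=not, Redundant pitch motor trips=occurs → not all inputs occur → does not occur.
Pitch system down [OR]: Auxiliary safety PLC malfunctions=not, Rotor brake down=not, Secondary hydraulic pack faulted=not → no input occurs → does not occur.
Yaw brake fails [AND]: Inboard limit switch degraded=not, Forward yaw brake trips=not, Contactor 2 degraded=not, B rotor brake 2 failed=not → not all inputs occur → does not occur.
Emergency stop inoperative [AND]: #2 encoder fails=not, Yaw brake fails=not → not all inputs occur → does not occur.
Safety chain lost [OR]: Emergency stop inoperative=not, Safety PLC 2 stuck=not → no input occurs → does not occur.
Converter path 2 down [OR]: Outboard pitch battery 2 is out=occurs, Left brake caliper 2 faulted=not, Pitch motor 2 is inoperative=not → at least one input occurs → occurs.
Wind turbine shutdown fails [OR]: Converter path fails=not, Pitch system down=not, Safety chain lost=not, Converter path 2 down=occurs → at least one input occurs → occurs.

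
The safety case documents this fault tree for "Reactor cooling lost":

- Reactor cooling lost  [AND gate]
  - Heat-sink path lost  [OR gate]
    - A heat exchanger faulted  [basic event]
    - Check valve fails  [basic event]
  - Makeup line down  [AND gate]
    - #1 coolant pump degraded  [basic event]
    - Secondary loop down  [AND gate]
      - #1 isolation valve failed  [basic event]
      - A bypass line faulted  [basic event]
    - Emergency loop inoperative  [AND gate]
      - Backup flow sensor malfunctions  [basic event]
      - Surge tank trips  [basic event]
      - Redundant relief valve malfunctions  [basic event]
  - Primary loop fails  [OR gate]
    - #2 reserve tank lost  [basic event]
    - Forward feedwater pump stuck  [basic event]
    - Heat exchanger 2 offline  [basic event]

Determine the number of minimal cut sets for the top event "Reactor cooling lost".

Heat-sink path lost [OR]: union of children's cut sets → 2 cut set(s).
Secondary loop down [AND]: one cut set from each child combined → 1 × 1 = 1 cut set(s).
Emergency loop inoperative [AND]: one cut set from each child combined → 1 × 1 × 1 = 1 cut set(s).
Makeup line down [AND]: one cut set from each child combined → 1 × 1 × 1 = 1 cut set(s).
Primary loop fails [OR]: union of children's cut sets → 3 cut set(s).
Reactor cooling lost [AND]: one cut set from each child combined → 2 × 1 × 3 = 6 cut set(s).
Minimal cut sets: {#1 coolant pump degraded, #1 isolation valve failed, #2 reserve tank lost, A bypass line faulted, A heat exchanger faulted, Backup flow sensor malfunctions, Redundant relief valve malfunctions, Surge tank trips}; {#1 coolant pump degraded, #1 isolation valve failed, A bypass line faulted, A heat exchanger faulted, Backup flow sensor malfunctions, Forward feedwater pump stuck, Redundant relief valve malfunctions, Surge tank trips}; {#1 coolant pump degraded, #1 isolation valve failed, A bypass line faulted, A heat exchanger faulted, Backup flow sensor malfunctions, Heat exchanger 2 offline, Redundant relief valve malfunctions, Surge tank trips}; {#1 coolant pump degraded, #1 isolation valve failed, #2 reserve tank lost, A bypass line faulted, Backup flow sensor malfunctions, Check valve fails, Redundant relief valve malfunctions, Surge tank trips}; {#1 coolant pump degraded, #1 isolation valve failed, A bypass line faulted, Backup flow sensor malfunctions, Check valve fails, Forward feedwater pump stuck, Redundant relief valve malfunctions, Surge tank trips}; {#1 coolant pump degraded, #1 isolation valve failed, A bypass line faulted, Backup flow sensor malfunctions, Check valve fails, Heat exchanger 2 offline, Redundant relief valve malfunctions, Surge tank trips}.

6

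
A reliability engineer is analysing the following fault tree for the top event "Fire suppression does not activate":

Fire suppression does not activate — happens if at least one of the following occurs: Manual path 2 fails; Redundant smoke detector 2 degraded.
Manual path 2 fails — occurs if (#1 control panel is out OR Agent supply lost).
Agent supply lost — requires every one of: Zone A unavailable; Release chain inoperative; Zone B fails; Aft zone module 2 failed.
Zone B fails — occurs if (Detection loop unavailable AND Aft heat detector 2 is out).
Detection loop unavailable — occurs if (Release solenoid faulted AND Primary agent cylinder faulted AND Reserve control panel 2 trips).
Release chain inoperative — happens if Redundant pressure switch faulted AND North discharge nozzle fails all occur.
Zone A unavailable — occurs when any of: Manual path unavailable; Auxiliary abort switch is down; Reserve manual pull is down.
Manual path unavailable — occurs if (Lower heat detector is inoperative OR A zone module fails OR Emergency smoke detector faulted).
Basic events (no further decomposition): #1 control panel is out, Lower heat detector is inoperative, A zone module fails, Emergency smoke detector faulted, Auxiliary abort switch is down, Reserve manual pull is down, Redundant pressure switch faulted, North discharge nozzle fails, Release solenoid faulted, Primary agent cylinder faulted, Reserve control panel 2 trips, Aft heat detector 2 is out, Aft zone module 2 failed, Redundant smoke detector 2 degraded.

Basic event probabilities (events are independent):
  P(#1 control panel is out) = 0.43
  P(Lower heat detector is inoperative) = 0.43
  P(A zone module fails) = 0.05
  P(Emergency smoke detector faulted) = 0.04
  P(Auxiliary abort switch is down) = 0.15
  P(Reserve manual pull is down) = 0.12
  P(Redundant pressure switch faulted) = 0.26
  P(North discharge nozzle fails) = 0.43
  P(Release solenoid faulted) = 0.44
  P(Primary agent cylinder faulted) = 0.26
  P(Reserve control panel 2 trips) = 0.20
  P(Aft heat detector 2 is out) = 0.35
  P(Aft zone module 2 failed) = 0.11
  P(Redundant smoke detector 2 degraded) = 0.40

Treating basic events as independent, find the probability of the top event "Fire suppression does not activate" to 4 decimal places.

P(Manual path unavailable) [OR] = 1 − (1−0.43) × (1−0.05) × (1−0.04) = 0.480160
P(Zone A unavailable) [OR] = 1 − (1−0.480160) × (1−0.15) × (1−0.12) = 0.611160
P(Release chain inoperative) [AND] = 0.26 × 0.43 = 0.111800
P(Detection loop unavailable) [AND] = 0.44 × 0.26 × 0.20 = 0.022880
P(Zone B fails) [AND] = 0.022880 × 0.35 = 0.008008
P(Agent supply lost) [AND] = 0.611160 × 0.111800 × 0.008008 × 0.11 = 0.000060
P(Manual path 2 fails) [OR] = 1 − (1−0.43) × (1−0.000060) = 0.430034
P(Fire suppression does not activate) [OR] = 1 − (1−0.430034) × (1−0.40) = 0.658020
Rounded to 4 decimal places: P(Fire suppression does not activate) ≈ 0.6580.

0.6580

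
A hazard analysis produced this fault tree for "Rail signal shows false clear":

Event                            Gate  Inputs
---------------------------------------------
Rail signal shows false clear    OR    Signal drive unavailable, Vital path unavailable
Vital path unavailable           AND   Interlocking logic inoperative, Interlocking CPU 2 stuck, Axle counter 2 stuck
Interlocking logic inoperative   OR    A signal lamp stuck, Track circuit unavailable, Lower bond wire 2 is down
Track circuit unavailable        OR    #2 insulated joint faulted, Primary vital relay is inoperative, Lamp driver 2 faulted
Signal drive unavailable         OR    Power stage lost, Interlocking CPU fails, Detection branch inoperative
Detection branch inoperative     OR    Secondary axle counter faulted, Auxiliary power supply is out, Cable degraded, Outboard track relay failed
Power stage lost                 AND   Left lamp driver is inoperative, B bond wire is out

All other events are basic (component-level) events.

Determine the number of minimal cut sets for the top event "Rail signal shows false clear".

11

Power stage lost [AND]: one cut set from each child combined → 1 × 1 = 1 cut set(s).
Detection branch inoperative [OR]: union of children's cut sets → 4 cut set(s).
Signal drive unavailable [OR]: union of children's cut sets → 6 cut set(s).
Track circuit unavailable [OR]: union of children's cut sets → 3 cut set(s).
Interlocking logic inoperative [OR]: union of children's cut sets → 5 cut set(s).
Vital path unavailable [AND]: one cut set from each child combined → 5 × 1 × 1 = 5 cut set(s).
Rail signal shows false clear [OR]: union of children's cut sets → 11 cut set(s).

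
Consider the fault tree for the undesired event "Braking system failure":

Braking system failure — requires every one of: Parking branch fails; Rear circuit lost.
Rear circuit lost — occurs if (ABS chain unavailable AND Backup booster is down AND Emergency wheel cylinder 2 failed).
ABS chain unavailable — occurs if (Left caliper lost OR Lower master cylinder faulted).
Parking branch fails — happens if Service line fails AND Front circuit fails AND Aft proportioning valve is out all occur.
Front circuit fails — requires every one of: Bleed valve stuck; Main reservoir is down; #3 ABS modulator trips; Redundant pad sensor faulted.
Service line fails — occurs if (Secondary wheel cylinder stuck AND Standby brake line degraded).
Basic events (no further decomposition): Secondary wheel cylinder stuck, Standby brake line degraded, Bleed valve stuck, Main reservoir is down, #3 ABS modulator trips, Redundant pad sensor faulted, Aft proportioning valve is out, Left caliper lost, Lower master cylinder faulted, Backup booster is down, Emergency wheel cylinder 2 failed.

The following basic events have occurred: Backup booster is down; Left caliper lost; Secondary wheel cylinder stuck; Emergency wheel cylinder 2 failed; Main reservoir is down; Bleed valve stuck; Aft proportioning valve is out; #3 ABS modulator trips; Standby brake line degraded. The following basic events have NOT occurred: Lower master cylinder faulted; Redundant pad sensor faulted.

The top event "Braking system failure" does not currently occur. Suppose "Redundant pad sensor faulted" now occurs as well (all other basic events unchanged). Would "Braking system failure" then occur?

Yes

Counterfactual: set "Redundant pad sensor faulted" to occurred.
Service line fails [AND]: Secondary wheel cylinder stuck=occurs, Standby brake line degraded=occurs → all inputs occur → occurs.
Front circuit fails [AND]: Bleed valve stuck=occurs, Main reservoir is down=occurs, #3 ABS modulator trips=occurs, Redundant pad sensor faulted=occurs → all inputs occur → occurs.
Parking branch fails [AND]: Service line fails=occurs, Front circuit fails=occurs, Aft proportioning valve is out=occurs → all inputs occur → occurs.
ABS chain unavailable [OR]: Left caliper lost=occurs, Lower master cylinder faulted=not → at least one input occurs → occurs.
Rear circuit lost [AND]: ABS chain unavailable=occurs, Backup booster is down=occurs, Emergency wheel cylinder 2 failed=occurs → all inputs occur → occurs.
Braking system failure [AND]: Parking branch fails=occurs, Rear circuit lost=occurs → all inputs occur → occurs.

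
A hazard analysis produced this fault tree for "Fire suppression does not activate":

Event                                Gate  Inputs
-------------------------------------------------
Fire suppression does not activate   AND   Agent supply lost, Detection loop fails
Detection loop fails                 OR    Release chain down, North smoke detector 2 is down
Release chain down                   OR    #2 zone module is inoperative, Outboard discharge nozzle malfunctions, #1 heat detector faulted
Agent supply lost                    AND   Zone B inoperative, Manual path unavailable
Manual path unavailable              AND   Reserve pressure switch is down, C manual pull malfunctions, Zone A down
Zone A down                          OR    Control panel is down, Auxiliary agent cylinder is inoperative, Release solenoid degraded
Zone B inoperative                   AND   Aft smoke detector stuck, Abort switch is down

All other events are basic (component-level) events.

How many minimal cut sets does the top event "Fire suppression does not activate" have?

12

Zone B inoperative [AND]: one cut set from each child combined → 1 × 1 = 1 cut set(s).
Zone A down [OR]: union of children's cut sets → 3 cut set(s).
Manual path unavailable [AND]: one cut set from each child combined → 1 × 1 × 3 = 3 cut set(s).
Agent supply lost [AND]: one cut set from each child combined → 1 × 3 = 3 cut set(s).
Release chain down [OR]: union of children's cut sets → 3 cut set(s).
Detection loop fails [OR]: union of children's cut sets → 4 cut set(s).
Fire suppression does not activate [AND]: one cut set from each child combined → 3 × 4 = 12 cut set(s).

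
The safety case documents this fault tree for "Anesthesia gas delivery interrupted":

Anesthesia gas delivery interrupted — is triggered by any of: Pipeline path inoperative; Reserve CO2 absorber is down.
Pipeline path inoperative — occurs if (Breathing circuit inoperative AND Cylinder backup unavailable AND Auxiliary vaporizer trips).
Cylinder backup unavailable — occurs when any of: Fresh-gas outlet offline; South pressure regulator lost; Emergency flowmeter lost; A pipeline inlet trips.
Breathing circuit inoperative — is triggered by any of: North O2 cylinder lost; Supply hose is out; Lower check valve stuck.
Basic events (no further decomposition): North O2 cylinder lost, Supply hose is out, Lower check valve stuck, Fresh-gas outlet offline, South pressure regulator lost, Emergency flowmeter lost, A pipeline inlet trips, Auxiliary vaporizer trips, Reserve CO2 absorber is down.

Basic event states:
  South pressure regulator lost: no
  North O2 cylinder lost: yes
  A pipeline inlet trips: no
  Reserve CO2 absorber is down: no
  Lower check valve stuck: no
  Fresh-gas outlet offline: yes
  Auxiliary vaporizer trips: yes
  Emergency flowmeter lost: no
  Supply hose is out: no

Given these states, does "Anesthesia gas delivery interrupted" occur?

Breathing circuit inoperative [OR]: North O2 cylinder lost=occurs, Supply hose is out=not, Lower check valve stuck=not → at least one input occurs → occurs.
Cylinder backup unavailable [OR]: Fresh-gas outlet offline=occurs, South pressure regulator lost=not, Emergency flowmeter lost=not, A pipeline inlet trips=not → at least one input occurs → occurs.
Pipeline path inoperative [AND]: Breathing circuit inoperative=occurs, Cylinder backup unavailable=occurs, Auxiliary vaporizer trips=occurs → all inputs occur → occurs.
Anesthesia gas delivery interrupted [OR]: Pipeline path inoperative=occurs, Reserve CO2 absorber is down=not → at least one input occurs → occurs.

Yes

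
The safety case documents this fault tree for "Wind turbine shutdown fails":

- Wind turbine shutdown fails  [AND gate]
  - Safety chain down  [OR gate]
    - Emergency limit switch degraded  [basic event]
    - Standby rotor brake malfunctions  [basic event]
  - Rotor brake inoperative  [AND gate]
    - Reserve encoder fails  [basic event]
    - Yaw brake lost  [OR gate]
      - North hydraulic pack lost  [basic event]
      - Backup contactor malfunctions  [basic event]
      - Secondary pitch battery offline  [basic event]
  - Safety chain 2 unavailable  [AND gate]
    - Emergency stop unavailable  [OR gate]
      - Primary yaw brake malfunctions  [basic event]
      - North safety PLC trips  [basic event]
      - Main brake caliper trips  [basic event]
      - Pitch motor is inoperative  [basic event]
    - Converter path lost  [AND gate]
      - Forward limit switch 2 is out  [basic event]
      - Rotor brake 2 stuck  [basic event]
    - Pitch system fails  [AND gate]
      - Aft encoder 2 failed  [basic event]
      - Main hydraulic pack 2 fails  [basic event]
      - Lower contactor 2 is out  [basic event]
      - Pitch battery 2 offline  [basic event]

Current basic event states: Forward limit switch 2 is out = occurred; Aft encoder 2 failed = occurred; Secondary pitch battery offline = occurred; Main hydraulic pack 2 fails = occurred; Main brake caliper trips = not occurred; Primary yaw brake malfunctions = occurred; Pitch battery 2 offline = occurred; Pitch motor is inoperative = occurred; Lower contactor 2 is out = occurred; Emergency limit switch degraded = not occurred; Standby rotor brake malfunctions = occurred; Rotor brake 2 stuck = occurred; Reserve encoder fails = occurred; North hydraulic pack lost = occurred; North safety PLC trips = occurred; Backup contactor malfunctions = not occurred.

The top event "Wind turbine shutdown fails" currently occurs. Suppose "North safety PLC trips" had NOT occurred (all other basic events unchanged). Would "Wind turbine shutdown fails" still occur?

Yes

Counterfactual: set "North safety PLC trips" to not occurred.
Safety chain down [OR]: Emergency limit switch degraded=not, Standby rotor brake malfunctions=occurs → at least one input occurs → occurs.
Yaw brake lost [OR]: North hydraulic pack lost=occurs, Backup contactor malfunctions=not, Secondary pitch battery offline=occurs → at least one input occurs → occurs.
Rotor brake inoperative [AND]: Reserve encoder fails=occurs, Yaw brake lost=occurs → all inputs occur → occurs.
Emergency stop unavailable [OR]: Primary yaw brake malfunctions=occurs, North safety PLC trips=not, Main brake caliper trips=not, Pitch motor is inoperative=occurs → at least one input occurs → occurs.
Converter path lost [AND]: Forward limit switch 2 is out=occurs, Rotor brake 2 stuck=occurs → all inputs occur → occurs.
Pitch system fails [AND]: Aft encoder 2 failed=occurs, Main hydraulic pack 2 fails=occurs, Lower contactor 2 is out=occurs, Pitch battery 2 offline=occurs → all inputs occur → occurs.
Safety chain 2 unavailable [AND]: Emergency stop unavailable=occurs, Converter path lost=occurs, Pitch system fails=occurs → all inputs occur → occurs.
Wind turbine shutdown fails [AND]: Safety chain down=occurs, Rotor brake inoperative=occurs, Safety chain 2 unavailable=occurs → all inputs occur → occurs.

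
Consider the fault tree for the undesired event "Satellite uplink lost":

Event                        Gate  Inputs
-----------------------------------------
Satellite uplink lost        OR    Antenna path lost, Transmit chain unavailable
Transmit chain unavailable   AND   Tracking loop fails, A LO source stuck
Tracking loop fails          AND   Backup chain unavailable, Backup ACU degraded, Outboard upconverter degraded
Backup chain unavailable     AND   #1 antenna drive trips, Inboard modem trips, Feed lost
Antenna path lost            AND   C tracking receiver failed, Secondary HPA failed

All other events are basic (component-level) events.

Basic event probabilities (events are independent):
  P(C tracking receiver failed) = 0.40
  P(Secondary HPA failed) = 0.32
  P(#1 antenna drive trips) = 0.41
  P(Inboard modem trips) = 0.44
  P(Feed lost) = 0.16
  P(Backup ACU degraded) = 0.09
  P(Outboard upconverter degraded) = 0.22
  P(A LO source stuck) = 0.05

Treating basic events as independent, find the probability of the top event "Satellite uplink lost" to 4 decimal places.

0.1280

P(Antenna path lost) [AND] = 0.40 × 0.32 = 0.128000
P(Backup chain unavailable) [AND] = 0.41 × 0.44 × 0.16 = 0.028864
P(Tracking loop fails) [AND] = 0.028864 × 0.09 × 0.22 = 0.000572
P(Transmit chain unavailable) [AND] = 0.000572 × 0.05 = 0.000029
P(Satellite uplink lost) [OR] = 1 − (1−0.128000) × (1−0.000029) = 0.128025
Rounded to 4 decimal places: P(Satellite uplink lost) ≈ 0.1280.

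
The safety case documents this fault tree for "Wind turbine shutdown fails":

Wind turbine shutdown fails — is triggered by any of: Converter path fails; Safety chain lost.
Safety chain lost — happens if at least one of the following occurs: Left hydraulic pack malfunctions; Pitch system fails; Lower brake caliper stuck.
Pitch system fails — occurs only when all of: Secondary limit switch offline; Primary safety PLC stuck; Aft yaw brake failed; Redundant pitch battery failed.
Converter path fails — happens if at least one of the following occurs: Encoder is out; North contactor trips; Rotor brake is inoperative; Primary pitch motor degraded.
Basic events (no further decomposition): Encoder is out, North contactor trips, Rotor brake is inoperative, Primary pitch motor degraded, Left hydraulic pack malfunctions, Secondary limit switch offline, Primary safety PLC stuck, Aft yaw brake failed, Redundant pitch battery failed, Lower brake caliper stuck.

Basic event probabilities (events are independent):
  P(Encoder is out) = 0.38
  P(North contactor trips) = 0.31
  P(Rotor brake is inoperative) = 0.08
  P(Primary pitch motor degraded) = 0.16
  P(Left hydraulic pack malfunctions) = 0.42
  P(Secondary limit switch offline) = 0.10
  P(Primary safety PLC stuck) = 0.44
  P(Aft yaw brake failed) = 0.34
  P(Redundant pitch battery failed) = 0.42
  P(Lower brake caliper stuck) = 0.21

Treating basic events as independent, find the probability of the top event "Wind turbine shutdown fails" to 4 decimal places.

P(Converter path fails) [OR] = 1 − (1−0.38) × (1−0.31) × (1−0.08) × (1−0.16) = 0.669396
P(Pitch system fails) [AND] = 0.10 × 0.44 × 0.34 × 0.42 = 0.006283
P(Safety chain lost) [OR] = 1 − (1−0.42) × (1−0.006283) × (1−0.21) = 0.544679
P(Wind turbine shutdown fails) [OR] = 1 − (1−0.669396) × (1−0.544679) = 0.849469
Rounded to 4 decimal places: P(Wind turbine shutdown fails) ≈ 0.8495.

0.8495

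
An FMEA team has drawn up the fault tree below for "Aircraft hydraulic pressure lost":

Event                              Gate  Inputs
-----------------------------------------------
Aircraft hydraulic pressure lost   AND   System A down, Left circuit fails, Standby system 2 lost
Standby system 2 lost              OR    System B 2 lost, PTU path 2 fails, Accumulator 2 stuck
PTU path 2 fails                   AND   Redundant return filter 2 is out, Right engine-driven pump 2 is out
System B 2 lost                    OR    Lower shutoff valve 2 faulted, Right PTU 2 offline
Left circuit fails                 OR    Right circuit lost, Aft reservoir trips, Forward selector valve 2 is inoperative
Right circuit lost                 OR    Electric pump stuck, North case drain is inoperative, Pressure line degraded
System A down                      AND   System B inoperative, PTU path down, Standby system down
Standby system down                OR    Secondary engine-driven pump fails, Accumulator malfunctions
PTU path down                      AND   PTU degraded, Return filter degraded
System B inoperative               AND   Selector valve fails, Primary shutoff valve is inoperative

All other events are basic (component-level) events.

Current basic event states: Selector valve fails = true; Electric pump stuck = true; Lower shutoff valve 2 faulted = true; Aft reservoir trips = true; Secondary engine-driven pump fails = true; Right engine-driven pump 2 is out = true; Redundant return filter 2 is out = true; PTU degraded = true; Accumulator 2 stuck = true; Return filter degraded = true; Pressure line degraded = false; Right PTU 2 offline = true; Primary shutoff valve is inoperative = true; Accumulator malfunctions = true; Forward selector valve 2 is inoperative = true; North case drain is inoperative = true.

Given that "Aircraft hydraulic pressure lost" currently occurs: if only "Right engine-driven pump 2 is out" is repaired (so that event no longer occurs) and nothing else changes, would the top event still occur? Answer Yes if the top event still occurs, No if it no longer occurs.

Yes

Counterfactual: set "Right engine-driven pump 2 is out" to not occurred.
System B inoperative [AND]: Selector valve fails=occurs, Primary shutoff valve is inoperative=occurs → all inputs occur → occurs.
PTU path down [AND]: PTU degraded=occurs, Return filter degraded=occurs → all inputs occur → occurs.
Standby system down [OR]: Secondary engine-driven pump fails=occurs, Accumulator malfunctions=occurs → at least one input occurs → occurs.
System A down [AND]: System B inoperative=occurs, PTU path down=occurs, Standby system down=occurs → all inputs occur → occurs.
Right circuit lost [OR]: Electric pump stuck=occurs, North case drain is inoperative=occurs, Pressure line degraded=not → at least one input occurs → occurs.
Left circuit fails [OR]: Right circuit lost=occurs, Aft reservoir trips=occurs, Forward selector valve 2 is inoperative=occurs → at least one input occurs → occurs.
System B 2 lost [OR]: Lower shutoff valve 2 faulted=occurs, Right PTU 2 offline=occurs → at least one input occurs → occurs.
PTU path 2 fails [AND]: Redundant return filter 2 is out=occurs, Right engine-driven pump 2 is out=not → not all inputs occur → does not occur.
Standby system 2 lost [OR]: System B 2 lost=occurs, PTU path 2 fails=not, Accumulator 2 stuck=occurs → at least one input occurs → occurs.
Aircraft hydraulic pressure lost [AND]: System A down=occurs, Left circuit fails=occurs, Standby system 2 lost=occurs → all inputs occur → occurs.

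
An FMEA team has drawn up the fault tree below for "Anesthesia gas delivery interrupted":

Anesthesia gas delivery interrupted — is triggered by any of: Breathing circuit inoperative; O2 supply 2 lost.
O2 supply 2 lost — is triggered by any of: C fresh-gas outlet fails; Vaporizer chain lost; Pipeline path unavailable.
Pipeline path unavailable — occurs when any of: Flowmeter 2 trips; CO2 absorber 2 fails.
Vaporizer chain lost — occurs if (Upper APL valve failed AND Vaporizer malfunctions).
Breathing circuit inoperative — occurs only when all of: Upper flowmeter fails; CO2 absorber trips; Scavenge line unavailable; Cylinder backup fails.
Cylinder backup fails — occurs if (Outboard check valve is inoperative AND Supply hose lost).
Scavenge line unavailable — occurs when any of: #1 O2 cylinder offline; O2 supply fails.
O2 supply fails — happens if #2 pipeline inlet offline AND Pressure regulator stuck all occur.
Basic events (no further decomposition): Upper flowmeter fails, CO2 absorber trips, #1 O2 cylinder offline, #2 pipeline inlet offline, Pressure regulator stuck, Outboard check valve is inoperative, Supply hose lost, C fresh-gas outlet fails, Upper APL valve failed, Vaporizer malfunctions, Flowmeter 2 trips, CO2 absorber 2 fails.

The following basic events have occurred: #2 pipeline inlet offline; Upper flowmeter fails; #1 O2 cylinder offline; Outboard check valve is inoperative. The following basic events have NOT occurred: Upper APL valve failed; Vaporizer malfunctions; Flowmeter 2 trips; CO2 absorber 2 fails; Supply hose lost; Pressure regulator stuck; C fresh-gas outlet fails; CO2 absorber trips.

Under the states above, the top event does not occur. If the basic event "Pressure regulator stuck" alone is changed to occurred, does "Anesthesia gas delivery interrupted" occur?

Counterfactual: set "Pressure regulator stuck" to occurred.
O2 supply fails [AND]: #2 pipeline inlet offline=occurs, Pressure regulator stuck=occurs → all inputs occur → occurs.
Scavenge line unavailable [OR]: #1 O2 cylinder offline=occurs, O2 supply fails=occurs → at least one input occurs → occurs.
Cylinder backup fails [AND]: Outboard check valve is inoperative=occurs, Supply hose lost=not → not all inputs occur → does not occur.
Breathing circuit inoperative [AND]: Upper flowmeter fails=occurs, CO2 absorber trips=not, Scavenge line unavailable=occurs, Cylinder backup fails=not → not all inputs occur → does not occur.
Vaporizer chain lost [AND]: Upper APL valve failed=not, Vaporizer malfunctions=not → not all inputs occur → does not occur.
Pipeline path unavailable [OR]: Flowmeter 2 trips=not, CO2 absorber 2 fails=not → no input occurs → does not occur.
O2 supply 2 lost [OR]: C fresh-gas outlet fails=not, Vaporizer chain lost=not, Pipeline path unavailable=not → no input occurs → does not occur.
Anesthesia gas delivery interrupted [OR]: Breathing circuit inoperative=not, O2 supply 2 lost=not → no input occurs → does not occur.

No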